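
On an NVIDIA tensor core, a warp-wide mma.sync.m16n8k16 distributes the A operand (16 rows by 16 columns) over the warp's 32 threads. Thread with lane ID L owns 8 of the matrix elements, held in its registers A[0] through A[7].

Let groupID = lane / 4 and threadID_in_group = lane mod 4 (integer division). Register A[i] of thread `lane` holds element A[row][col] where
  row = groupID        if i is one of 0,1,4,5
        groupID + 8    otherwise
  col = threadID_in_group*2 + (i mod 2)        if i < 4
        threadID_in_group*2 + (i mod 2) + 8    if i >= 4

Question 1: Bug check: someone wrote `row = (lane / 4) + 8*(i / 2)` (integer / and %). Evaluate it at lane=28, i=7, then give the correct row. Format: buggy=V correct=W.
`(lane / 4) + 8*(i / 2)`[28,7]⇒31
lane 28⇒28/4=7, 28 mod 4=0
i=7  r:7+8⇒15  c:2·0+1+8⇒9
row: 31 vs 15

buggy=31 correct=15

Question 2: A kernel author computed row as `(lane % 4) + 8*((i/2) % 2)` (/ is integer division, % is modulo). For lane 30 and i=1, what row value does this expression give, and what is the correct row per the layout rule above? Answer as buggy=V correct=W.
buggy=2 correct=7

`(lane % 4) + 8*((i/2) % 2)`[30,1]→2
lane 30: G=7 (30/4), T=2 (30%4)
i=1: r=7+0=7, c=2*2+1+0=5
row: 2 vs 7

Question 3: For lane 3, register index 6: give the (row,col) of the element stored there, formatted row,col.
8,14

lane 3=>3/4=0, 3 mod 4=3
i=6  r:0+8=>8  c:2·3+0+8=>14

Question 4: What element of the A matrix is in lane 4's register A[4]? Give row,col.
L=4->g=4>>2=1, t=4&3=0
[4]->row 1+0=1  col 0·2+0+8=8

1,8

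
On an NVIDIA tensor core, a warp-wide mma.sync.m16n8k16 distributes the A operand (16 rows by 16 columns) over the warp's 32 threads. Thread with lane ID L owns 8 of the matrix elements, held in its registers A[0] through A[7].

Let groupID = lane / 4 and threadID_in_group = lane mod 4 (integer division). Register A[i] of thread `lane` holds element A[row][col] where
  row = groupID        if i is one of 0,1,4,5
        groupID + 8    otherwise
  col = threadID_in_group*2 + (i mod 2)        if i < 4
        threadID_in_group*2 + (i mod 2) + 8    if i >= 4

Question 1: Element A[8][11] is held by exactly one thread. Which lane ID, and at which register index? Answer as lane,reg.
1,7

r: 8->gid=0,r8=1  c: 11->c8=1,tid=1,i&1=1
L=0*4+1=1  i=1*4+1*2+1=7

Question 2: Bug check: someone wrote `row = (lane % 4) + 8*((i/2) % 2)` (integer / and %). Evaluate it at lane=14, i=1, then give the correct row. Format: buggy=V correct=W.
buggy=2 correct=3

`(lane % 4) + 8*((i/2) % 2)`[14,1]⇒2
lane 14: gr=3 (14/4), th=2 (14%4)
i=1: r=3+0=3, c=2*2+1+0=5
row: 2 vs 3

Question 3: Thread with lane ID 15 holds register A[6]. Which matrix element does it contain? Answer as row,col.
L=15=>grp=15>>2=3, tig=15&3=3
[6]=>row 3+8=11  col 3·2+0+8=14

11,14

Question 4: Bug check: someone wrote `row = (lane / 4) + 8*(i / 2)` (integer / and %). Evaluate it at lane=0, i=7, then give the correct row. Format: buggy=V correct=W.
buggy=24 correct=8

`(lane / 4) + 8*(i / 2)`[0,7]=>24
lane 0: grp=0 (0/4), tig=0 (0%4)
i=7: r=0+8=8, c=0*2+1+8=9
row: 24 vs 8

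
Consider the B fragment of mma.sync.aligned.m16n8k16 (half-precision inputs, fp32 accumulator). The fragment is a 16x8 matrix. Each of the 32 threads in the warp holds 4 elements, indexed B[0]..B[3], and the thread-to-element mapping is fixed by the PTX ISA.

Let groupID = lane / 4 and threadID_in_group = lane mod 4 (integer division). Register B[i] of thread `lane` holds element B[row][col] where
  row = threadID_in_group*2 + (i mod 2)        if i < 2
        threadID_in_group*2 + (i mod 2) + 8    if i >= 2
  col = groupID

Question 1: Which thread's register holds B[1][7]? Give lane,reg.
c=7→G=7  r=1→rhi=0,T=0,p=1
L=7*4+0=28  i=0*2+1=1

28,1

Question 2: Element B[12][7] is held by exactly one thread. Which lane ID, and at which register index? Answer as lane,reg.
c:7=>grp=7  r:12=>rB=1,tig=2,lo=0
L=7*4+2=30  i=1*2+0=2

30,2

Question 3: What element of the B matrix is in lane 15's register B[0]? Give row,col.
15: g=3,t=3
[0] (3*2+0+0,3) = (6,3)

6,3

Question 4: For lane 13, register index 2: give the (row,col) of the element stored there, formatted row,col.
13: grp=3,tig=1
[2] (1*2+0+8,3) = (10,3)

10,3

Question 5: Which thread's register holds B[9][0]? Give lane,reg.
c=0⇒gr=0  r=9⇒Rb=1,th=0,odd=1
L=0*4+0=0  i=1*2+1=3

0,3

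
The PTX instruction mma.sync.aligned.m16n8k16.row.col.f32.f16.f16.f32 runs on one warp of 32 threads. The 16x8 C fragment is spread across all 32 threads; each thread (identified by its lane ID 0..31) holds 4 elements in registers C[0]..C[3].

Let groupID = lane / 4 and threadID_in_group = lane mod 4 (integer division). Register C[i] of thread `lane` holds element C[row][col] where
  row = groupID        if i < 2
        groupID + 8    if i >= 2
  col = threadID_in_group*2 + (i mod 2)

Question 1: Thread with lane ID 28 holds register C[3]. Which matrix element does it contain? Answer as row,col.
28: g=7,t=0
[3] (7+8,0*2+1) = (15,1)

15,1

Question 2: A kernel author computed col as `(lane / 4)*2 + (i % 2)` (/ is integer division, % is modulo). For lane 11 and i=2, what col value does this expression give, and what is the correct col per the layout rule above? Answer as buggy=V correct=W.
`(lane / 4)*2 + (i % 2)`[11,2]→4
lane 11→11/4=2, 11 mod 4=3
i=2  r:2+8→10  c:2·3+0→6
col: 4 vs 6

buggy=4 correct=6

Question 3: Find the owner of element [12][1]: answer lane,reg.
16,3

r=12→G=4,rhi=1  c=1→T=0,p=1
L=4*4+0=16  i=1*2+1=3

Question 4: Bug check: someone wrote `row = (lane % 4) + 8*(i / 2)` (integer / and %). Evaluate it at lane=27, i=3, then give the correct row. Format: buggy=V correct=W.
buggy=11 correct=14

`(lane % 4) + 8*(i / 2)`[27,3]→11
27: G=6,T=3
[3] (6+8,3*2+1) = (14,7)
row: 11 vs 14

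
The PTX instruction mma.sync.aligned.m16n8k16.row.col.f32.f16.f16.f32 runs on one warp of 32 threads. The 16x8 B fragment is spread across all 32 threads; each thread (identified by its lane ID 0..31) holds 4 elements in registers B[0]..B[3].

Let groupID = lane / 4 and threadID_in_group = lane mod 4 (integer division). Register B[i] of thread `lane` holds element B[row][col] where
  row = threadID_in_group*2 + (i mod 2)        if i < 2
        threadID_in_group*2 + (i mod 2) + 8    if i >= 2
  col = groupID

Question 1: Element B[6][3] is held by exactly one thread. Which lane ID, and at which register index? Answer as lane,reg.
15,0

c=3⇒gr=3  r=6⇒Rb=0,th=3,odd=0
L=3*4+3=15  i=0*2+0=0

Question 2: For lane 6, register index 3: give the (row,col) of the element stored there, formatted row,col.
13,1

6: gid=1,tid=2
[3] (2*2+1+8,1) = (13,1)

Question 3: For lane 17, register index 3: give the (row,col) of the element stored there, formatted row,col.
11,4

lane 17->17/4=4, 17 mod 4=1
i=3  r:2·1+1+8->11  c:4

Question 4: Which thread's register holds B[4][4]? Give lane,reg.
c=4->g=4  r=4->rb=0,t=2,b0=0
L=4*4+2=18  i=0*2+0=0

18,0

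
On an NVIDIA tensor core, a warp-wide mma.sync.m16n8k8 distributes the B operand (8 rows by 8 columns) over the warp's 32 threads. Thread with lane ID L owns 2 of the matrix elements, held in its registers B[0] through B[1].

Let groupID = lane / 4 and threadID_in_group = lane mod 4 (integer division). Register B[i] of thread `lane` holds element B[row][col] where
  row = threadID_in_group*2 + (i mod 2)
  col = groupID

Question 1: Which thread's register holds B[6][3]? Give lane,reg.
15,0

c=3⇒gr=3  r=6⇒th=3,odd=0
L=3*4+3=15  i=0=0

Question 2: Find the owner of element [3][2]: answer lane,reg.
9,1

c:2=>grp=2  r:3=>tig=1,lo=1
L=2*4+1=9  i=1=1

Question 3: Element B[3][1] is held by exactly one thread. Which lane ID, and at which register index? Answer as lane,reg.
c:1=>grp=1  r:3=>tig=1,lo=1
L=1*4+1=5  i=1=1

5,1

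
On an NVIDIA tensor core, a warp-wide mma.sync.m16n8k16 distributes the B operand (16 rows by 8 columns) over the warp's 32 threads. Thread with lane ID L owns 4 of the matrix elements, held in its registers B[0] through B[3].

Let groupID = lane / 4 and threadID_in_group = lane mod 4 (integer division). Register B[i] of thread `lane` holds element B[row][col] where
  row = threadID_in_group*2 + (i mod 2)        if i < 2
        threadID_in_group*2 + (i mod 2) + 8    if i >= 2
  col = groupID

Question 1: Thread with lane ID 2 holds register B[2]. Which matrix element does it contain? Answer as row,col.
2: g=0,t=2
[2] (2*2+0+8,0) = (12,0)

12,0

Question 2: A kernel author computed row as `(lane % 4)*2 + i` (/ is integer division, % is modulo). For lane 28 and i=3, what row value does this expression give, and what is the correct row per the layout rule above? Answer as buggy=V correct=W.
`(lane % 4)*2 + i`[28,3]=>3
lane 28=>28/4=7, 28 mod 4=0
i=3  r:2·0+1+8=>9  c:7
row: 3 vs 9

buggy=3 correct=9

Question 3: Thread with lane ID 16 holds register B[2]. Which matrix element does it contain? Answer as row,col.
8,4

L=16->g=16>>2=4, t=16&3=0
[2]->row 0·2+0+8=8  col g=4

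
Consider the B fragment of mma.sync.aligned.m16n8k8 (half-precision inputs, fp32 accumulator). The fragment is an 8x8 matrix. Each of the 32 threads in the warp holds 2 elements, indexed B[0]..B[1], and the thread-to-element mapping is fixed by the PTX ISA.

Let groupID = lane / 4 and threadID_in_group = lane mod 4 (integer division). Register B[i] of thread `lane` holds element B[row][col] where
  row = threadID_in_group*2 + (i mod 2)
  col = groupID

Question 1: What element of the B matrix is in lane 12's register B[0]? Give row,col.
0,3

lane 12→12/4=3, 12 mod 4=0
i=0  r:2·0+0→0  c:3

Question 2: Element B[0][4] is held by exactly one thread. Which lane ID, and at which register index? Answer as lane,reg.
16,0

c=4->g=4  r=0->t=0,b0=0
L=4*4+0=16  i=0=0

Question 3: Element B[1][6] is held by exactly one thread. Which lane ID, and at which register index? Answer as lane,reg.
24,1

c: 6->gid=6  r: 1->tid=0,i&1=1
L=6*4+0=24  i=1=1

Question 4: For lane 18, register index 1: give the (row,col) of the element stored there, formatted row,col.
5,4

lane 18: grp=4 (18/4), tig=2 (18%4)
i=1: r=2*2+1=5, c=grp=4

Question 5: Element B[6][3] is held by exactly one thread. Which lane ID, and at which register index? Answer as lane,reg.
15,0

c:3=>grp=3  r:6=>tig=3,lo=0
L=3*4+3=15  i=0=0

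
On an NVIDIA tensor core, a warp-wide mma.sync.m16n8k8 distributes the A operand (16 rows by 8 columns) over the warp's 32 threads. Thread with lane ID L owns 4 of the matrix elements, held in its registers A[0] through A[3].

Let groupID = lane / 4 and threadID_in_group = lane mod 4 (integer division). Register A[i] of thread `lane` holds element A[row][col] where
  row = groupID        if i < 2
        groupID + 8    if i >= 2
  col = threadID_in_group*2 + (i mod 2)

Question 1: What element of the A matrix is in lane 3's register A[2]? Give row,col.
8,6

lane 3=>3/4=0, 3 mod 4=3
i=2  r:0+8=>8  c:2·3+0=>6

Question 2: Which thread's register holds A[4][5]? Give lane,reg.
r:4=>grp=4,rB=0  c:5=>tig=2,lo=1
L=4*4+2=18  i=0*2+1=1

18,1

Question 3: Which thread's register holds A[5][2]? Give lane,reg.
21,0

r=5→G=5,rhi=0  c=2→T=1,p=0
L=5*4+1=21  i=0*2+0=0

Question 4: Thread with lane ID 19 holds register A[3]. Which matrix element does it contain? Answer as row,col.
lane 19: grp=4 (19/4), tig=3 (19%4)
i=3: r=4+8=12, c=3*2+1=7

12,7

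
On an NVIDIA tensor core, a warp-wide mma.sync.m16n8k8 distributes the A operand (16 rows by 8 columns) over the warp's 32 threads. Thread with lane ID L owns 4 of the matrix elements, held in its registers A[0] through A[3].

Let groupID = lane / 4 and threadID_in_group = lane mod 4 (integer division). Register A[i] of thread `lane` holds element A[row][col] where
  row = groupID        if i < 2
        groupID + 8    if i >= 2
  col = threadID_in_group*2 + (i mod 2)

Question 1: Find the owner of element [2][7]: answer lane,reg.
r=2->g=2,rb=0  c=7->t=3,b0=1
L=2*4+3=11  i=0*2+1=1

11,1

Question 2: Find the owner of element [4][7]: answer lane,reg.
r=4→G=4,rhi=0  c=7→T=3,p=1
L=4*4+3=19  i=0*2+1=1

19,1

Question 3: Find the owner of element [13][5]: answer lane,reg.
r:13=>grp=5,rB=1  c:5=>tig=2,lo=1
L=5*4+2=22  i=1*2+1=3

22,3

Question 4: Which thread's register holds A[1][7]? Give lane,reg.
r=1→G=1,rhi=0  c=7→T=3,p=1
L=1*4+3=7  i=0*2+1=1

7,1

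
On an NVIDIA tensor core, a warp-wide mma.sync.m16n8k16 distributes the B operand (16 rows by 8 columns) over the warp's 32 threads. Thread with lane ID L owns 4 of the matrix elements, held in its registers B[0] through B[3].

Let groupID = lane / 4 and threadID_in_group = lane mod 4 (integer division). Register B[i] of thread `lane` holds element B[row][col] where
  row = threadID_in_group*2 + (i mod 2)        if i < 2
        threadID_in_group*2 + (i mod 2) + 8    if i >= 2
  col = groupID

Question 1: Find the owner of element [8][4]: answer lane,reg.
c=4->g=4  r=8->rb=1,t=0,b0=0
L=4*4+0=16  i=1*2+0=2

16,2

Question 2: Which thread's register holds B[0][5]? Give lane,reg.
20,0

c: 5->gid=5  r: 0->r8=0,tid=0,i&1=0
L=5*4+0=20  i=0*2+0=0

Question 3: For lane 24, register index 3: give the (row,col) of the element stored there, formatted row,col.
9,6

lane 24=>24/4=6, 24 mod 4=0
i=3  r:2·0+1+8=>9  c:6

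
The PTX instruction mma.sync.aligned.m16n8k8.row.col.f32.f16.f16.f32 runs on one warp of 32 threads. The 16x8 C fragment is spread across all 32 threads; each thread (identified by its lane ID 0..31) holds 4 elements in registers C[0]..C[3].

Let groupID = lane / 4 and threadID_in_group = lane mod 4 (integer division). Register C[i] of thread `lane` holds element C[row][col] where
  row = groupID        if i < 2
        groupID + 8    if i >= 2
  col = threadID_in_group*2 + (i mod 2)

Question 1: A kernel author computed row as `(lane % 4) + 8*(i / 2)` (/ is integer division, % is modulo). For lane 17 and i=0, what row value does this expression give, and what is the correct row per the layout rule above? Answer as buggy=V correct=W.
buggy=1 correct=4

`(lane % 4) + 8*(i / 2)`[17,0]->1
L=17->gid=17>>2=4, tid=17&3=1
[0]->row 4+0=4  col 1·2+0=2
row: 1 vs 4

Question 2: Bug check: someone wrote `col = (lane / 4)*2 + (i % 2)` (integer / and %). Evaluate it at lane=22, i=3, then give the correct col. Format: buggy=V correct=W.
`(lane / 4)*2 + (i % 2)`[22,3]->11
22: gid=5,tid=2
[3] (5+8,2*2+1) = (13,5)
col: 11 vs 5

buggy=11 correct=5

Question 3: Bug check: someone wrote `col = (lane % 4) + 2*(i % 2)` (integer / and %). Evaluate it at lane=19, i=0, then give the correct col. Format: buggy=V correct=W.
`(lane % 4) + 2*(i % 2)`[19,0]⇒3
lane 19⇒19/4=4, 19 mod 4=3
i=0  r:4+0⇒4  c:2·3+0⇒6
col: 3 vs 6

buggy=3 correct=6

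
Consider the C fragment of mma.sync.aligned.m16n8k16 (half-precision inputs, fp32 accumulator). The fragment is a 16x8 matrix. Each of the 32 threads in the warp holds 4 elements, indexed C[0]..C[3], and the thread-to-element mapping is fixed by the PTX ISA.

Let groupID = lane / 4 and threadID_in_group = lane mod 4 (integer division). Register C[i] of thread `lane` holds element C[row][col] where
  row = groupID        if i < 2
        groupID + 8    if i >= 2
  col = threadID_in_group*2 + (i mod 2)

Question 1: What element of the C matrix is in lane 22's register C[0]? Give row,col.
5,4

L=22→G=22>>2=5, T=22&3=2
[0]→row 5+0=5  col 2·2+0=4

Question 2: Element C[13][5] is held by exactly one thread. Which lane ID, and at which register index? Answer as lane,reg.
r: 13->gid=5,r8=1  c: 5->tid=2,i&1=1
L=5*4+2=22  i=1*2+1=3

22,3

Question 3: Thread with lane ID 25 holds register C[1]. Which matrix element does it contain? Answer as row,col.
6,3

lane 25: gid=6 (25/4), tid=1 (25%4)
i=1: r=6+0=6, c=1*2+1=3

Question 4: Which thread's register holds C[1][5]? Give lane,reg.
r=1->g=1,rb=0  c=5->t=2,b0=1
L=1*4+2=6  i=0*2+1=1

6,1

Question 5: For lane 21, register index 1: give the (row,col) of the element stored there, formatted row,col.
5,3

L=21⇒gr=21>>2=5, th=21&3=1
[1]⇒row 5+0=5  col 1·2+1=3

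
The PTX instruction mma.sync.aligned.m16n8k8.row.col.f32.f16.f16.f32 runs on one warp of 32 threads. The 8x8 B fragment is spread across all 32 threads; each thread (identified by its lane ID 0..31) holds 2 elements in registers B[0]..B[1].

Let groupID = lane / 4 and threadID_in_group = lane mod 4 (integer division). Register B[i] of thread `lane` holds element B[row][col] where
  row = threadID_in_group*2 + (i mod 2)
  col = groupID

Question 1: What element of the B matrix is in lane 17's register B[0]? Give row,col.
2,4

lane 17->17/4=4, 17 mod 4=1
i=0  r:2·1+0->2  c:4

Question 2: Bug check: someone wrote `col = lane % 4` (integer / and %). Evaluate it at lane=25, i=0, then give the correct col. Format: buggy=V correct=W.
`lane % 4`[25,0]→1
lane 25: G=6 (25/4), T=1 (25%4)
i=0: r=1*2+0=2, c=G=6
col: 1 vs 6

buggy=1 correct=6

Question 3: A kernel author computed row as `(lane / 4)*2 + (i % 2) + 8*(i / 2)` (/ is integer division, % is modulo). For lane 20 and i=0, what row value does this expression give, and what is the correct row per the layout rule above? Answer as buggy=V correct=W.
`(lane / 4)*2 + (i % 2) + 8*(i / 2)`[20,0]->10
20: gid=5,tid=0
[0] (0*2+0,5) = (0,5)
row: 10 vs 0

buggy=10 correct=0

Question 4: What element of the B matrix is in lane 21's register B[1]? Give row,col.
lane 21=>21/4=5, 21 mod 4=1
i=1  r:2·1+1=>3  c:5

3,5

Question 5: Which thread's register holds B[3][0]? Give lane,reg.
1,1

c=0→G=0  r=3→T=1,p=1
L=0*4+1=1  i=1=1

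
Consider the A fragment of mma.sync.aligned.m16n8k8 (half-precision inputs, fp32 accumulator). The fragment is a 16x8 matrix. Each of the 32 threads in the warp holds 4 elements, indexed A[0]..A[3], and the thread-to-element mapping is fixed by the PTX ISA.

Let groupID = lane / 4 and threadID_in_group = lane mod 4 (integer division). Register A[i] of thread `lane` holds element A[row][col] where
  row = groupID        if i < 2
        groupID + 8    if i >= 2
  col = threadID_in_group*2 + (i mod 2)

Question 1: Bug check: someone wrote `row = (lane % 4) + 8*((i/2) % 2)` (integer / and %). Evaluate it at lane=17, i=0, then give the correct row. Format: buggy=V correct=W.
buggy=1 correct=4

`(lane % 4) + 8*((i/2) % 2)`[17,0]=>1
lane 17=>17/4=4, 17 mod 4=1
i=0  r:4+0=>4  c:2·1+0=>2
row: 1 vs 4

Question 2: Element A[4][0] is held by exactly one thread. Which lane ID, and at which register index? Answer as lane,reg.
r=4⇒gr=4,Rb=0  c=0⇒th=0,odd=0
L=4*4+0=16  i=0*2+0=0

16,0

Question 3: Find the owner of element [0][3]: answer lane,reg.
r=0→G=0,rhi=0  c=3→T=1,p=1
L=0*4+1=1  i=0*2+1=1

1,1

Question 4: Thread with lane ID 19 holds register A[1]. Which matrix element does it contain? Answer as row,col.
4,7

lane 19->19/4=4, 19 mod 4=3
i=1  r:4+0->4  c:2·3+1->7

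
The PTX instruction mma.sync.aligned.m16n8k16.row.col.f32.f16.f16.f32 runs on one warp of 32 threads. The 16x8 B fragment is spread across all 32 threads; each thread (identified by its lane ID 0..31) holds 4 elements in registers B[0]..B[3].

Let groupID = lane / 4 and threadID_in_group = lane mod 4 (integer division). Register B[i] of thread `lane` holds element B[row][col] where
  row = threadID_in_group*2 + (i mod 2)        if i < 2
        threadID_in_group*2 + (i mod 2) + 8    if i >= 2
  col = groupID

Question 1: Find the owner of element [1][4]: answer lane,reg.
16,1

c=4⇒gr=4  r=1⇒Rb=0,th=0,odd=1
L=4*4+0=16  i=0*2+1=1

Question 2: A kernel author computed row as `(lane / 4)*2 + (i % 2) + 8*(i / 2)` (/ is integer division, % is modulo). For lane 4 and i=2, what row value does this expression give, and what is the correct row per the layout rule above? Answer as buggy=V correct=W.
`(lane / 4)*2 + (i % 2) + 8*(i / 2)`[4,2]→10
L=4→G=4>>2=1, T=4&3=0
[2]→row 0·2+0+8=8  col G=1
row: 10 vs 8

buggy=10 correct=8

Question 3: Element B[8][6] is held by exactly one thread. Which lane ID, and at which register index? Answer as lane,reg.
24,2

c: 6->gid=6  r: 8->r8=1,tid=0,i&1=0
L=6*4+0=24  i=1*2+0=2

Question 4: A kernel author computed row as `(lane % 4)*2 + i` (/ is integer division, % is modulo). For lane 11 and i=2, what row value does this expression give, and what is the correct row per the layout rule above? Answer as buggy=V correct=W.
`(lane % 4)*2 + i`[11,2]⇒8
11: gr=2,th=3
[2] (3*2+0+8,2) = (14,2)
row: 8 vs 14

buggy=8 correct=14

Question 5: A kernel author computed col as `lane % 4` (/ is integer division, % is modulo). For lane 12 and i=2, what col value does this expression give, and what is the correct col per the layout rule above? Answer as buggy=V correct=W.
`lane % 4`[12,2]=>0
lane 12: grp=3 (12/4), tig=0 (12%4)
i=2: r=0*2+0+8=8, c=grp=3
col: 0 vs 3

buggy=0 correct=3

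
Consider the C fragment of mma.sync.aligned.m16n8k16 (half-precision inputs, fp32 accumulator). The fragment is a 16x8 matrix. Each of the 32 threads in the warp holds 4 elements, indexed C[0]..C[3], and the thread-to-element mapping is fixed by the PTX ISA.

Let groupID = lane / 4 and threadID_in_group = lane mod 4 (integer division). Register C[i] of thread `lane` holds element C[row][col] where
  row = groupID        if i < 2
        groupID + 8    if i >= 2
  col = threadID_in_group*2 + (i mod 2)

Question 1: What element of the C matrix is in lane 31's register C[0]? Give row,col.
7,6

L=31->g=31>>2=7, t=31&3=3
[0]->row 7+0=7  col 3·2+0=6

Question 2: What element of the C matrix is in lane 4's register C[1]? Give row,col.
1,1

L=4->gid=4>>2=1, tid=4&3=0
[1]->row 1+0=1  col 0·2+1=1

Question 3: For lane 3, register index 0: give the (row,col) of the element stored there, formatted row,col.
0,6

lane 3->3/4=0, 3 mod 4=3
i=0  r:0+0->0  c:2·3+0->6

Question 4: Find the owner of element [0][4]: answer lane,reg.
2,0

r: 0->gid=0,r8=0  c: 4->tid=2,i&1=0
L=0*4+2=2  i=0*2+0=0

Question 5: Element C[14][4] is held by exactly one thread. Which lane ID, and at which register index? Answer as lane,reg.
r:14=>grp=6,rB=1  c:4=>tig=2,lo=0
L=6*4+2=26  i=1*2+0=2

26,2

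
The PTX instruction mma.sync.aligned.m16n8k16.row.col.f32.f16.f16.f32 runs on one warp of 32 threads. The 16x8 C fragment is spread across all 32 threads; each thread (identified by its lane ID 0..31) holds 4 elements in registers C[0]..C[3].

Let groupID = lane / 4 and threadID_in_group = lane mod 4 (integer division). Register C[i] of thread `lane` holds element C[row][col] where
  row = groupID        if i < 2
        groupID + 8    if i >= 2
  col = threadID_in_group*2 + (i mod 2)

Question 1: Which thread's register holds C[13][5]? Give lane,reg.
r:13=>grp=5,rB=1  c:5=>tig=2,lo=1
L=5*4+2=22  i=1*2+1=3

22,3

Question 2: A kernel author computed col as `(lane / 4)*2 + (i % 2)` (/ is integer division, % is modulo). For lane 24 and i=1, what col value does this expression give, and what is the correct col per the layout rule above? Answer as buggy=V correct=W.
buggy=13 correct=1

`(lane / 4)*2 + (i % 2)`[24,1]⇒13
L=24⇒gr=24>>2=6, th=24&3=0
[1]⇒row 6+0=6  col 0·2+1=1
col: 13 vs 1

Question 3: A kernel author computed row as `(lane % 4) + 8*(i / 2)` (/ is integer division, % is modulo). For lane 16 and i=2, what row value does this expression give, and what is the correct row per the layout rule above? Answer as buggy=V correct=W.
buggy=8 correct=12

`(lane % 4) + 8*(i / 2)`[16,2]->8
16: gid=4,tid=0
[2] (4+8,0*2+0) = (12,0)
row: 8 vs 12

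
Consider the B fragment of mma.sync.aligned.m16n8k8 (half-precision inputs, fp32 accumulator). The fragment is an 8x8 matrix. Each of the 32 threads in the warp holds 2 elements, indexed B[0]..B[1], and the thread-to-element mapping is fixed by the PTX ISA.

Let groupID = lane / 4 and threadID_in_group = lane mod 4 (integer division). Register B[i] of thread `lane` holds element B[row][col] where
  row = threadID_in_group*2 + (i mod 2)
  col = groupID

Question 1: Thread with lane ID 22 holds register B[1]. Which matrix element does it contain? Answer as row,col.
5,5

lane 22: grp=5 (22/4), tig=2 (22%4)
i=1: r=2*2+1=5, c=grp=5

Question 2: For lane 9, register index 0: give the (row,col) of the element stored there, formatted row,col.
9: gr=2,th=1
[0] (1*2+0,2) = (2,2)

2,2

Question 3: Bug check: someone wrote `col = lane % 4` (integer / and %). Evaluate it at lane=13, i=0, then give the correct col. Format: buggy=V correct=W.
`lane % 4`[13,0]⇒1
lane 13⇒13/4=3, 13 mod 4=1
i=0  r:2·1+0⇒2  c:3
col: 1 vs 3

buggy=1 correct=3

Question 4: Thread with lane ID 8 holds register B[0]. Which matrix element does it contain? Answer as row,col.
0,2

L=8->gid=8>>2=2, tid=8&3=0
[0]->row 0·2+0=0  col gid=2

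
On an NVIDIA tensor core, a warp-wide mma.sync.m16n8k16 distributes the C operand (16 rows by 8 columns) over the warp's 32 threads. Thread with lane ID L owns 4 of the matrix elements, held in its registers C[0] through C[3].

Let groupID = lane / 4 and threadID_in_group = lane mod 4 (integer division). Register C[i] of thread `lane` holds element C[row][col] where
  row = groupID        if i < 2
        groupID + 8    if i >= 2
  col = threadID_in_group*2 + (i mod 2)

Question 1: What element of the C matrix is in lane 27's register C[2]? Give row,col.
lane 27: grp=6 (27/4), tig=3 (27%4)
i=2: r=6+8=14, c=3*2+0=6

14,6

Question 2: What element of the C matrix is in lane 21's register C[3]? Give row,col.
13,3

lane 21: G=5 (21/4), T=1 (21%4)
i=3: r=5+8=13, c=1*2+1=3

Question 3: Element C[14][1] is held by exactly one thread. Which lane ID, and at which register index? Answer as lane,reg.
r=14⇒gr=6,Rb=1  c=1⇒th=0,odd=1
L=6*4+0=24  i=1*2+1=3

24,3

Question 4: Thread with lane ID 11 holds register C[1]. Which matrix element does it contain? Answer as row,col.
2,7

L=11->g=11>>2=2, t=11&3=3
[1]->row 2+0=2  col 3·2+1=7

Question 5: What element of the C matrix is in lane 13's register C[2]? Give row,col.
11,2

L=13->g=13>>2=3, t=13&3=1
[2]->row 3+8=11  col 1·2+0=2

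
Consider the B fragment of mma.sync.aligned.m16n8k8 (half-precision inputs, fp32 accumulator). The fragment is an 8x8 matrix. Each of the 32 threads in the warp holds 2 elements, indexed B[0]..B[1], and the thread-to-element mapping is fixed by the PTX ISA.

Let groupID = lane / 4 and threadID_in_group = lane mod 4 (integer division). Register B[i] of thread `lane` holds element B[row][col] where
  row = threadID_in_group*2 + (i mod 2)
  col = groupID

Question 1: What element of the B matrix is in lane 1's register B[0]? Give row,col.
2,0

lane 1: g=0 (1/4), t=1 (1%4)
i=0: r=1*2+0=2, c=g=0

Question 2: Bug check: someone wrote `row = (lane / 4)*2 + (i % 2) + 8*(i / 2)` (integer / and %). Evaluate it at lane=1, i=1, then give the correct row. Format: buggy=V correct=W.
buggy=1 correct=3

`(lane / 4)*2 + (i % 2) + 8*(i / 2)`[1,1]->1
lane 1->1/4=0, 1 mod 4=1
i=1  r:2·1+1->3  c:0
row: 1 vs 3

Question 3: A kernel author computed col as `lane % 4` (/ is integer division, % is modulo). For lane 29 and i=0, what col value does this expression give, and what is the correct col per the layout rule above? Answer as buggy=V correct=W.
buggy=1 correct=7

`lane % 4`[29,0]->1
lane 29: gid=7 (29/4), tid=1 (29%4)
i=0: r=1*2+0=2, c=gid=7
col: 1 vs 7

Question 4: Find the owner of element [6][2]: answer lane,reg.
11,0

c=2→G=2  r=6→T=3,p=0
L=2*4+3=11  i=0=0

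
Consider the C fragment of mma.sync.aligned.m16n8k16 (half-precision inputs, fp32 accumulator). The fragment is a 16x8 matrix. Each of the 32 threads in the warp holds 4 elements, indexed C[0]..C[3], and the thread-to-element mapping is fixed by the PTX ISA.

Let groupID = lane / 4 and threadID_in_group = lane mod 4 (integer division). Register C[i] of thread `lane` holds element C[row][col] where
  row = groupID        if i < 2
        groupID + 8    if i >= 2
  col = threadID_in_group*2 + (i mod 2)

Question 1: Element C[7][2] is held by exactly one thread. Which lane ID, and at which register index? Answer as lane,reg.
29,0

r=7->g=7,rb=0  c=2->t=1,b0=0
L=7*4+1=29  i=0*2+0=0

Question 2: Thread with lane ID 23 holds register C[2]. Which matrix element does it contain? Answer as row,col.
13,6

23: gid=5,tid=3
[2] (5+8,3*2+0) = (13,6)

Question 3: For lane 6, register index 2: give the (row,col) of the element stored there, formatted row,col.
9,4

L=6=>grp=6>>2=1, tig=6&3=2
[2]=>row 1+8=9  col 2·2+0=4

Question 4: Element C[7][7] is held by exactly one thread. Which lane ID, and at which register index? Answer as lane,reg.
r: 7->gid=7,r8=0  c: 7->tid=3,i&1=1
L=7*4+3=31  i=0*2+1=1

31,1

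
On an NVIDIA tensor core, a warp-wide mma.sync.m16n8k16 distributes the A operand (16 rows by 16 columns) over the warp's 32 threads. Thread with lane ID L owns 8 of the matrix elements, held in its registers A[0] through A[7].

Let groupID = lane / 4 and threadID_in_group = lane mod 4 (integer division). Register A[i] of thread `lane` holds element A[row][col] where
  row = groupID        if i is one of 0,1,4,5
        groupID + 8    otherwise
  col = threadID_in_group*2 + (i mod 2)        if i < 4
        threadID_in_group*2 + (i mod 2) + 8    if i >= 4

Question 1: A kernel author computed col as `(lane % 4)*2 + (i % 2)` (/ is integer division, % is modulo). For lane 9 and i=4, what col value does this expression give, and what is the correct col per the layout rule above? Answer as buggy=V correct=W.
buggy=2 correct=10

`(lane % 4)*2 + (i % 2)`[9,4]->2
lane 9->9/4=2, 9 mod 4=1
i=4  r:2+0->2  c:2·1+0+8->10
col: 2 vs 10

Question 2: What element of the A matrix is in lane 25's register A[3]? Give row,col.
14,3

lane 25->25/4=6, 25 mod 4=1
i=3  r:6+8->14  c:2·1+1+0->3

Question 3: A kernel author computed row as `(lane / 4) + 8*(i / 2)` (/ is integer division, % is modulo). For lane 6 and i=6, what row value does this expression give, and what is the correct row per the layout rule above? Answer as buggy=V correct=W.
`(lane / 4) + 8*(i / 2)`[6,6]->25
6: gid=1,tid=2
[6] (1+8,2*2+0+8) = (9,12)
row: 25 vs 9

buggy=25 correct=9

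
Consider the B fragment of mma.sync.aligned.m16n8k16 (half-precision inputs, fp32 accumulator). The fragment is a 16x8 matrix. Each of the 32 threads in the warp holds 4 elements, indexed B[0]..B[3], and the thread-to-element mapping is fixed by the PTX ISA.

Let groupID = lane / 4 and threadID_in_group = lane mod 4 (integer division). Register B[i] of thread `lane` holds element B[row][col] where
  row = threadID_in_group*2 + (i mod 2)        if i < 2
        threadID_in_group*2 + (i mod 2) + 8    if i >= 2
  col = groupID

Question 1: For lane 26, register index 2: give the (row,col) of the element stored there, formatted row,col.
26: gid=6,tid=2
[2] (2*2+0+8,6) = (12,6)

12,6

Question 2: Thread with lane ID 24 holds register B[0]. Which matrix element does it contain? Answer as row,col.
0,6

L=24->g=24>>2=6, t=24&3=0
[0]->row 0·2+0+0=0  col g=6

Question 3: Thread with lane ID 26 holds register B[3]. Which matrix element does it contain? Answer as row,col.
13,6

L=26->gid=26>>2=6, tid=26&3=2
[3]->row 2·2+1+8=13  col gid=6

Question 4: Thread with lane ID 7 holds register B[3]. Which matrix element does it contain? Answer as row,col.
15,1

lane 7: grp=1 (7/4), tig=3 (7%4)
i=3: r=3*2+1+8=15, c=grp=1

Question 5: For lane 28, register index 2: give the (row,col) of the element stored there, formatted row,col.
28: gr=7,th=0
[2] (0*2+0+8,7) = (8,7)

8,7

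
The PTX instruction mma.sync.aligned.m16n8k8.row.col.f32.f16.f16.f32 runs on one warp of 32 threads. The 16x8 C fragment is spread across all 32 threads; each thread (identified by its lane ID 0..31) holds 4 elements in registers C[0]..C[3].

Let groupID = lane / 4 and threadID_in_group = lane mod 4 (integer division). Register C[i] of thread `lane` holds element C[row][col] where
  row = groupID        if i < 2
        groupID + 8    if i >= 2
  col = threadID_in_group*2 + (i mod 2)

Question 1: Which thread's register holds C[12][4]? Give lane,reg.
18,2

r=12->g=4,rb=1  c=4->t=2,b0=0
L=4*4+2=18  i=1*2+0=2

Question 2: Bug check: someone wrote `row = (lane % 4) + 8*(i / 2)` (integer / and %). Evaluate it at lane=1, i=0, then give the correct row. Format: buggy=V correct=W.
buggy=1 correct=0

`(lane % 4) + 8*(i / 2)`[1,0]->1
lane 1: gid=0 (1/4), tid=1 (1%4)
i=0: r=0+0=0, c=1*2+0=2
row: 1 vs 0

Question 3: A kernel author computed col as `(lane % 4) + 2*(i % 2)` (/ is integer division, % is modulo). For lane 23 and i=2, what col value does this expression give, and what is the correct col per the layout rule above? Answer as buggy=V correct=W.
buggy=3 correct=6

`(lane % 4) + 2*(i % 2)`[23,2]->3
23: gid=5,tid=3
[2] (5+8,3*2+0) = (13,6)
col: 3 vs 6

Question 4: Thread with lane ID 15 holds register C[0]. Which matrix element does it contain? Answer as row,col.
lane 15->15/4=3, 15 mod 4=3
i=0  r:3+0->3  c:2·3+0->6

3,6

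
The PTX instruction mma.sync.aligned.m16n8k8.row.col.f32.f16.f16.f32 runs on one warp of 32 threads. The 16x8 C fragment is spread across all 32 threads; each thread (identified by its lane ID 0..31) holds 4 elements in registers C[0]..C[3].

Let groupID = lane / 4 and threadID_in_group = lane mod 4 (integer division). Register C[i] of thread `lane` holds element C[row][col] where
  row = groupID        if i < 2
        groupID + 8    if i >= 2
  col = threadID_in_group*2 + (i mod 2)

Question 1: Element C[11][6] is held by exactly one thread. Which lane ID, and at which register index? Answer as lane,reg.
r=11→G=3,rhi=1  c=6→T=3,p=0
L=3*4+3=15  i=1*2+0=2

15,2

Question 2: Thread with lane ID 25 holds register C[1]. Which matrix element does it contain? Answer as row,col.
lane 25->25/4=6, 25 mod 4=1
i=1  r:6+0->6  c:2·1+1->3

6,3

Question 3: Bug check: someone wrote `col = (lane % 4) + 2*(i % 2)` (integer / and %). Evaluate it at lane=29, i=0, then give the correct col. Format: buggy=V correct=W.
buggy=1 correct=2

`(lane % 4) + 2*(i % 2)`[29,0]->1
29: g=7,t=1
[0] (7+0,1*2+0) = (7,2)
col: 1 vs 2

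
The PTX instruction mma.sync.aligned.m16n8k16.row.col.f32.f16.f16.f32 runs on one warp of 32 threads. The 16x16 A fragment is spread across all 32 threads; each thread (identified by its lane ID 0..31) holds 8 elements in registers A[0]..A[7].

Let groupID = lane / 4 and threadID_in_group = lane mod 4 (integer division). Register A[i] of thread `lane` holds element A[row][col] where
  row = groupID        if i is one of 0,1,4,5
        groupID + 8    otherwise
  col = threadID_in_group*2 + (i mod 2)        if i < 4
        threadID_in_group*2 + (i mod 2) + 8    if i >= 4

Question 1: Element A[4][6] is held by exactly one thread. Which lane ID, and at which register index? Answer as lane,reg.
19,0

r=4→G=4,rhi=0  c=6→chi=0,T=3,p=0
L=4*4+3=19  i=0*4+0*2+0=0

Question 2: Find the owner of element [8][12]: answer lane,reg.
r=8->g=0,rb=1  c=12->cb=1,t=2,b0=0
L=0*4+2=2  i=1*4+1*2+0=6

2,6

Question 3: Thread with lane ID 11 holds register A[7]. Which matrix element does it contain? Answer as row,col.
10,15

lane 11=>11/4=2, 11 mod 4=3
i=7  r:2+8=>10  c:2·3+1+8=>15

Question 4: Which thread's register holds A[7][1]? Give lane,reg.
r=7→G=7,rhi=0  c=1→chi=0,T=0,p=1
L=7*4+0=28  i=0*4+0*2+1=1

28,1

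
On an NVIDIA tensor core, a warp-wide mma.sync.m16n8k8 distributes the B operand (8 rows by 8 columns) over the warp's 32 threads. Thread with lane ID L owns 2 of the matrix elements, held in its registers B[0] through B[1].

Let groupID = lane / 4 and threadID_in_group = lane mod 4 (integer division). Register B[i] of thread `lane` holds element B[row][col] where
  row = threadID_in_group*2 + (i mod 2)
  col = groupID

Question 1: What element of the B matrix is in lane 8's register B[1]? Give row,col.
1,2

lane 8: gr=2 (8/4), th=0 (8%4)
i=1: r=0*2+1=1, c=gr=2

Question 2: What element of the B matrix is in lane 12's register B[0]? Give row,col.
lane 12: G=3 (12/4), T=0 (12%4)
i=0: r=0*2+0=0, c=G=3

0,3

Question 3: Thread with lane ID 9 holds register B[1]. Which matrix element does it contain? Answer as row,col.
3,2

lane 9: grp=2 (9/4), tig=1 (9%4)
i=1: r=1*2+1=3, c=grp=2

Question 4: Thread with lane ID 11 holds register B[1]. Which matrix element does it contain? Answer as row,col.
lane 11→11/4=2, 11 mod 4=3
i=1  r:2·3+1→7  c:2

7,2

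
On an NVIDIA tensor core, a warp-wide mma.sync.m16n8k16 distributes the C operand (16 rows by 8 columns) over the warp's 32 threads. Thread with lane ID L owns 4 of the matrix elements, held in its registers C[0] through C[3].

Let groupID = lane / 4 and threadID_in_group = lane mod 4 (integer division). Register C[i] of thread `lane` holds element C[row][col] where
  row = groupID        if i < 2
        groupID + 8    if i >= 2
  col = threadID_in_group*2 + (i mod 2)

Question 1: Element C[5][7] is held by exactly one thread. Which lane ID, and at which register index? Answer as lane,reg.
r:5=>grp=5,rB=0  c:7=>tig=3,lo=1
L=5*4+3=23  i=0*2+1=1

23,1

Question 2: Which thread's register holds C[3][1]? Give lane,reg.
r=3⇒gr=3,Rb=0  c=1⇒th=0,odd=1
L=3*4+0=12  i=0*2+1=1

12,1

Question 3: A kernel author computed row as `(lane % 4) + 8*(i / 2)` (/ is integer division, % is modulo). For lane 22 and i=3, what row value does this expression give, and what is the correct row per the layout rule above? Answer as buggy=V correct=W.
buggy=10 correct=13

`(lane % 4) + 8*(i / 2)`[22,3]->10
L=22->g=22>>2=5, t=22&3=2
[3]->row 5+8=13  col 2·2+1=5
row: 10 vs 13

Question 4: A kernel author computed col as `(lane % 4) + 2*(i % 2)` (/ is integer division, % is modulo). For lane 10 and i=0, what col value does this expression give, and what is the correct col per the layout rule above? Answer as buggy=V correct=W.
buggy=2 correct=4

`(lane % 4) + 2*(i % 2)`[10,0]→2
L=10→G=10>>2=2, T=10&3=2
[0]→row 2+0=2  col 2·2+0=4
col: 2 vs 4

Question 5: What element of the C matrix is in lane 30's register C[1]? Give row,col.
7,5

L=30->gid=30>>2=7, tid=30&3=2
[1]->row 7+0=7  col 2·2+1=5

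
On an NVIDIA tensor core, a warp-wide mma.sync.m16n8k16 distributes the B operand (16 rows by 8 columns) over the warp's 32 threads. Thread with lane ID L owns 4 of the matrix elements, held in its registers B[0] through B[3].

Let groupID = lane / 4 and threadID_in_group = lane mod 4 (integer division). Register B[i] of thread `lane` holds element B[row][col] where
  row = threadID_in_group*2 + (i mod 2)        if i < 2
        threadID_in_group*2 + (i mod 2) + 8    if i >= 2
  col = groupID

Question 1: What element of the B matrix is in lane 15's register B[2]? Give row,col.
14,3

L=15⇒gr=15>>2=3, th=15&3=3
[2]⇒row 3·2+0+8=14  col gr=3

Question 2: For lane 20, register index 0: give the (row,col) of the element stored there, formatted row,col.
lane 20: gid=5 (20/4), tid=0 (20%4)
i=0: r=0*2+0+0=0, c=gid=5

0,5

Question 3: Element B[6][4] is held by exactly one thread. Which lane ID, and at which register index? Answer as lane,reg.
c=4→G=4  r=6→rhi=0,T=3,p=0
L=4*4+3=19  i=0*2+0=0

19,0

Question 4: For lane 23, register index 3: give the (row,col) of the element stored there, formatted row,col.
23: G=5,T=3
[3] (3*2+1+8,5) = (15,5)

15,5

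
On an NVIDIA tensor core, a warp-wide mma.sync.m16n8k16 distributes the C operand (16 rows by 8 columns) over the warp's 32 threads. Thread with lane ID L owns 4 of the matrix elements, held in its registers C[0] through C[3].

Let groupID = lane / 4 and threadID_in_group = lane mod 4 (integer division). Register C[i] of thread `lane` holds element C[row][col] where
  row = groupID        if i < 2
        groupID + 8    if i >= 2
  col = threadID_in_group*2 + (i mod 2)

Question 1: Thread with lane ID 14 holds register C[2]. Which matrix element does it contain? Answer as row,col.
lane 14->14/4=3, 14 mod 4=2
i=2  r:3+8->11  c:2·2+0->4

11,4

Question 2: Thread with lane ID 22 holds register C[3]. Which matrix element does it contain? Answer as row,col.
13,5

22: grp=5,tig=2
[3] (5+8,2*2+1) = (13,5)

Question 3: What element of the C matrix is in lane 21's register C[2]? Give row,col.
13,2

lane 21: gr=5 (21/4), th=1 (21%4)
i=2: r=5+8=13, c=1*2+0=2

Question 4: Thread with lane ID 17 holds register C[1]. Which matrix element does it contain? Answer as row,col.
lane 17: gr=4 (17/4), th=1 (17%4)
i=1: r=4+0=4, c=1*2+1=3

4,3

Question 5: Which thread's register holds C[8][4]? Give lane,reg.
2,2

r=8⇒gr=0,Rb=1  c=4⇒th=2,odd=0
L=0*4+2=2  i=1*2+0=2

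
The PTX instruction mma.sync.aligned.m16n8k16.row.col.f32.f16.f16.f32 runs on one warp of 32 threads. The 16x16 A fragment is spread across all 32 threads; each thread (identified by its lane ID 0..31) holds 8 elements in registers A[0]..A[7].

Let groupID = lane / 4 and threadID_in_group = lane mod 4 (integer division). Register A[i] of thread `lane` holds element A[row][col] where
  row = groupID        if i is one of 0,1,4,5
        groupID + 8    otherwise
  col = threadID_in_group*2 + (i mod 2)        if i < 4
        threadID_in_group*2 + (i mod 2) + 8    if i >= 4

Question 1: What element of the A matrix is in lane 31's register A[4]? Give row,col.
lane 31->31/4=7, 31 mod 4=3
i=4  r:7+0->7  c:2·3+0+8->14

7,14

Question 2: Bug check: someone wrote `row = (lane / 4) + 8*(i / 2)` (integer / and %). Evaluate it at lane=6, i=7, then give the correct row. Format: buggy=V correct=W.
buggy=25 correct=9

`(lane / 4) + 8*(i / 2)`[6,7]->25
lane 6: g=1 (6/4), t=2 (6%4)
i=7: r=1+8=9, c=2*2+1+8=13
row: 25 vs 9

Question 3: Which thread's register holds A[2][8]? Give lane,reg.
8,4

r=2->g=2,rb=0  c=8->cb=1,t=0,b0=0
L=2*4+0=8  i=1*4+0*2+0=4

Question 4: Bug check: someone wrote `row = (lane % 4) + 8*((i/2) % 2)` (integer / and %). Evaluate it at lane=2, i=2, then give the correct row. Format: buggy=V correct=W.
buggy=10 correct=8

`(lane % 4) + 8*((i/2) % 2)`[2,2]=>10
2: grp=0,tig=2
[2] (0+8,2*2+0+0) = (8,4)
row: 10 vs 8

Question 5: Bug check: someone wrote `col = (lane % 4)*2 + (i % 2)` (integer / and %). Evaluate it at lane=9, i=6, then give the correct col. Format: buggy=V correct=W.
buggy=2 correct=10

`(lane % 4)*2 + (i % 2)`[9,6]⇒2
lane 9: gr=2 (9/4), th=1 (9%4)
i=6: r=2+8=10, c=1*2+0+8=10
col: 2 vs 10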